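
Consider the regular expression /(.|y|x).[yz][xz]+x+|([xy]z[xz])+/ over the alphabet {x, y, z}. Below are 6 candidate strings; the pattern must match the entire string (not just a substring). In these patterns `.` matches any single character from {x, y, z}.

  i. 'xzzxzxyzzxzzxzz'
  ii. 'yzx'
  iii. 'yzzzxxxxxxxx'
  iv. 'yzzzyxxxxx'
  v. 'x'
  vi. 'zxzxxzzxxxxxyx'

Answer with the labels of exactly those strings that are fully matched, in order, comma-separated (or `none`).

i → match
ii → match
iii → match
iv → no match
v → no match
vi → no match

i, ii, iii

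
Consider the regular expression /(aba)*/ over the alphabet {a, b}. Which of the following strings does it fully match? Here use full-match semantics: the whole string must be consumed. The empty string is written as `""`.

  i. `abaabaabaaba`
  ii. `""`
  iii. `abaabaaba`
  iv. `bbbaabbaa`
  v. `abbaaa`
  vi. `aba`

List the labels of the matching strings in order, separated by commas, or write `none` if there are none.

i → match
ii → match
iii → match
iv → no match
v → no match
vi → match

i, ii, iii, vi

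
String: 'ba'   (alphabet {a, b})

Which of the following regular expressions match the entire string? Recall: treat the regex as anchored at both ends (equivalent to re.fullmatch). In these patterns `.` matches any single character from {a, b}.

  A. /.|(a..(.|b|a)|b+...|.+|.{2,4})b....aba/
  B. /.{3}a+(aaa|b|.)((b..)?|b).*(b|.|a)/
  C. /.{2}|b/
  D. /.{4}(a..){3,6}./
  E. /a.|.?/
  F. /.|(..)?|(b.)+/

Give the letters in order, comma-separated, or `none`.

A → no match
B → no match
C → match
D → no match
E → no match
F → match

C, F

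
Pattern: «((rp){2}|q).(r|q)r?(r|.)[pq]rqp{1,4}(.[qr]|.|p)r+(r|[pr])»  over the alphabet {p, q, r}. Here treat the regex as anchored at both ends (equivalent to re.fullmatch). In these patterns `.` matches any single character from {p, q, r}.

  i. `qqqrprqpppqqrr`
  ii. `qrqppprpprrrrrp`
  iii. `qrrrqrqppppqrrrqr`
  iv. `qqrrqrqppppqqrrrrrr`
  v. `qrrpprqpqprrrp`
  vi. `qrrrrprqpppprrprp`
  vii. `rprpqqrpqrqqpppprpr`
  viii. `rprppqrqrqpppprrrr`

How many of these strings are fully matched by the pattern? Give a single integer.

3

i → match
ii → no match
iii → no match
iv → match
v → no match
vi → no match
vii → no match
viii → match
Total matched: 3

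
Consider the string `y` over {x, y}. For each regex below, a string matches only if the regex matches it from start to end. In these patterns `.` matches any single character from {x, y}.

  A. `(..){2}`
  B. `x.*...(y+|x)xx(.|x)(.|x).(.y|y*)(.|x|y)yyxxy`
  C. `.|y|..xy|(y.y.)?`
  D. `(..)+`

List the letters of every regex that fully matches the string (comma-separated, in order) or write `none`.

C

A → no match
B → no match — must start with `x`
C → match
D → no match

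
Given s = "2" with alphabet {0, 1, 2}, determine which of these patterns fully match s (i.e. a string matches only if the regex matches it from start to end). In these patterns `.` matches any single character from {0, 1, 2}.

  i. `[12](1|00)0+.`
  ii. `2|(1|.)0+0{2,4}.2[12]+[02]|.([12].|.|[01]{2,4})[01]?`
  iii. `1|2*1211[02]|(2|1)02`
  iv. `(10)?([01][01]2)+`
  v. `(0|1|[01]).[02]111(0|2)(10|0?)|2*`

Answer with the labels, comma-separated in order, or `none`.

ii, v

i → no match
ii → match
iii → no match
iv → no match
v → match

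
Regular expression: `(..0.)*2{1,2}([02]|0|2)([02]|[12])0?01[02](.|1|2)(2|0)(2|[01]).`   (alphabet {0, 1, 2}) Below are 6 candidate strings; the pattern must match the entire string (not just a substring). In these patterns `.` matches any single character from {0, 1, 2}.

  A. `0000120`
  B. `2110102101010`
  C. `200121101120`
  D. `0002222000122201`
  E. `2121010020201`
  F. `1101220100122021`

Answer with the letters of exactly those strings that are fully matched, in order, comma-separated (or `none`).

A → no match
B → no match
C → no match
D → match
E → no match
F → match

D, F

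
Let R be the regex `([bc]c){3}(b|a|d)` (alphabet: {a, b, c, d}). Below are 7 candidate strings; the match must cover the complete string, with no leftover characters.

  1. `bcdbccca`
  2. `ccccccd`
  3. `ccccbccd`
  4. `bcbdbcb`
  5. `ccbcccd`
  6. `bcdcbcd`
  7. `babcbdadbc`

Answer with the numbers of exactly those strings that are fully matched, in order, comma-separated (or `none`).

1 → no match
2 → match
3 → no match
4 → no match
5 → match
6 → no match
7 → no match

2, 5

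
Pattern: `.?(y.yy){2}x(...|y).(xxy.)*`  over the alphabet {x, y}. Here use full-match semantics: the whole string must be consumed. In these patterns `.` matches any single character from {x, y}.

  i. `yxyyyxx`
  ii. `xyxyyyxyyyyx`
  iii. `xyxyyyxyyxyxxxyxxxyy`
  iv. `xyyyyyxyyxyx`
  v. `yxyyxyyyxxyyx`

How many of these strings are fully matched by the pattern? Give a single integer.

2

i. `yxyyyxx` → no match
ii. `xyxyyyxyyyyx` → no match
iii → match
iv. `xyyyyyxyyxyx` → match
v → no match
Total matched: 2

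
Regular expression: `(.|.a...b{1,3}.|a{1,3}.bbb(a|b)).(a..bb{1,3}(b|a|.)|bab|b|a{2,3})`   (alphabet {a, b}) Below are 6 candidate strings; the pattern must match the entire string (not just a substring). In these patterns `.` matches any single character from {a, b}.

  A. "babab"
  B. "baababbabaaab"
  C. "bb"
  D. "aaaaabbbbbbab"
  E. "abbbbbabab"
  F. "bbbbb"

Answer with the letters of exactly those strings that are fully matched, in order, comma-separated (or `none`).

A → match
B → no match
C → no match
D → match
E → match
F → no match

A, D, E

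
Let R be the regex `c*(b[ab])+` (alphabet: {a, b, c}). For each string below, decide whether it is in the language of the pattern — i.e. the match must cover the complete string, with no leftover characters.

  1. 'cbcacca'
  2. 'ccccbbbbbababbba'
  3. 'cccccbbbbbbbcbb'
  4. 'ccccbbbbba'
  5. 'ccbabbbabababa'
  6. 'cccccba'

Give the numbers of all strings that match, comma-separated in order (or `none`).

2, 4, 5, 6

1 → no match
2 → match
3 → no match
4 → match
5 → match
6 → match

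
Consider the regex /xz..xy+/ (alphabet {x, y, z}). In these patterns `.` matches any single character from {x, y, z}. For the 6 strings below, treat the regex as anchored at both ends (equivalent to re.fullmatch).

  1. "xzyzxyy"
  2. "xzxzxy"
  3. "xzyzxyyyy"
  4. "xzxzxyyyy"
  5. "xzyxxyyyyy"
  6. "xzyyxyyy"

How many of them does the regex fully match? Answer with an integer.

6

1 → match
2 → match
3 → match
4 → match
5 → match
6 → match
Total matched: 6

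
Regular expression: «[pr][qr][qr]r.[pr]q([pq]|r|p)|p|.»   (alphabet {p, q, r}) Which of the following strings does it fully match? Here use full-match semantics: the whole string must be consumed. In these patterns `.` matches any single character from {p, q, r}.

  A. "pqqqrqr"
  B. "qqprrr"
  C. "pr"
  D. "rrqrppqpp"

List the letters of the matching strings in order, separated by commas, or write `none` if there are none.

none

A → no match
B → no match
C → no match
D → no match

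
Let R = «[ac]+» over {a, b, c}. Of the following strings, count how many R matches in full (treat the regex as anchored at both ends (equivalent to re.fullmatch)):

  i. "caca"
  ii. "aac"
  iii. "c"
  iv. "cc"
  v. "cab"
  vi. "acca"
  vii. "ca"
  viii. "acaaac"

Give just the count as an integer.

i → match
ii → match
iii → match
iv → match
v → no match
vi → match
vii → match
viii → match
Total matched: 7

7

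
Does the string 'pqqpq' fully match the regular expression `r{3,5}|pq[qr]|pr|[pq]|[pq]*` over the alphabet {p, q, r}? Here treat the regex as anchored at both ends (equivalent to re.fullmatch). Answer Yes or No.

Yes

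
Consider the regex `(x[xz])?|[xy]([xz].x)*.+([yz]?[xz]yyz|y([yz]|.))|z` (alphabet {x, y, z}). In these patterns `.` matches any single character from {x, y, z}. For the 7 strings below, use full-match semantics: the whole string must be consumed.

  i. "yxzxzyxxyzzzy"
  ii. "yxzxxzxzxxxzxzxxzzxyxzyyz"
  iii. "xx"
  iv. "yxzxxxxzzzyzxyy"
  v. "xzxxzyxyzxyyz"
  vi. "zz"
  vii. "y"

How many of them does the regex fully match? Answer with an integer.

4

i → no match
ii → match
iii → match
iv → match
v → match
vi → no match
vii → no match
Total matched: 4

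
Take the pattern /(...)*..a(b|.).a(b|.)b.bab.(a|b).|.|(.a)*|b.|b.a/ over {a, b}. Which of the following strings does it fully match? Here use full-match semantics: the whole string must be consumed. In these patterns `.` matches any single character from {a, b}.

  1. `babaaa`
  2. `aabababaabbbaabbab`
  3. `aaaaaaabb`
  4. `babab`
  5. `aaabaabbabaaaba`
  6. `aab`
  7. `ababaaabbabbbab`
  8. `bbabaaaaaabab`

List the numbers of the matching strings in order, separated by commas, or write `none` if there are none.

1

1 → match
2 → no match
3 → no match
4 → no match
5 → no match
6 → no match
7 → no match
8 → no match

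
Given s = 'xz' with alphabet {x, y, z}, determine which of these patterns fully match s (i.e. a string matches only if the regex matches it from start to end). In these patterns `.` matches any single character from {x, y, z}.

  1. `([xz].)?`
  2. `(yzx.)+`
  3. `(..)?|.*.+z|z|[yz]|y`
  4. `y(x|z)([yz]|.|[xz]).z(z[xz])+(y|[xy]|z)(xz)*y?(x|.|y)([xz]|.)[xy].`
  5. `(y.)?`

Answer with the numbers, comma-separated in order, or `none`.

1, 3

1 → match
2 → no match — must start with 'yzx'
3 → match
4 → no match — must start with 'y'
5 → no match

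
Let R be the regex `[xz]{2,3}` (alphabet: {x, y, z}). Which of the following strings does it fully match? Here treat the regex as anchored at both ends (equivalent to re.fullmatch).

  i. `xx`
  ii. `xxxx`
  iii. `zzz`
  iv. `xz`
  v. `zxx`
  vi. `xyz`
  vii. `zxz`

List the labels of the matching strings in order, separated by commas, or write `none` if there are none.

i, iii, iv, v, vii

i → match
ii → no match
iii → match
iv → match
v → match
vi → no match
vii → match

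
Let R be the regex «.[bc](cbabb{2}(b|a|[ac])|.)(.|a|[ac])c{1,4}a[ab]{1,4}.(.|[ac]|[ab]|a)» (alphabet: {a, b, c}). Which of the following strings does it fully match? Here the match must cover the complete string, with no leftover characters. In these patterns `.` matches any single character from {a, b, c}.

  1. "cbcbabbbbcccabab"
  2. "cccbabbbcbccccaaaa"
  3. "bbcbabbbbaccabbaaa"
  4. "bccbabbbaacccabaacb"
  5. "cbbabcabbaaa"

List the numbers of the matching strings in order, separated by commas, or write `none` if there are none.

1 → match
2 → match
3 → match
4 → match
5 → no match

1, 2, 3, 4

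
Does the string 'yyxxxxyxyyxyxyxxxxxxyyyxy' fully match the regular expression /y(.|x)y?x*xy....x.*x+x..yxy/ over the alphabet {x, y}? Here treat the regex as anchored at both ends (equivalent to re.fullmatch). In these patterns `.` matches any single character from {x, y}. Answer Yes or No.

No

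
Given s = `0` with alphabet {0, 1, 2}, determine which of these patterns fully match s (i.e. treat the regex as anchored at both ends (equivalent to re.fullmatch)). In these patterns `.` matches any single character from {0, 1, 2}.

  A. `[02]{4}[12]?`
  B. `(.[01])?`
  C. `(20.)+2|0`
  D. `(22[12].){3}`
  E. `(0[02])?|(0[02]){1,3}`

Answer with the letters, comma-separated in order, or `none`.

C

A → no match
B → no match
C → match
D → no match — must start with `22`
E → no match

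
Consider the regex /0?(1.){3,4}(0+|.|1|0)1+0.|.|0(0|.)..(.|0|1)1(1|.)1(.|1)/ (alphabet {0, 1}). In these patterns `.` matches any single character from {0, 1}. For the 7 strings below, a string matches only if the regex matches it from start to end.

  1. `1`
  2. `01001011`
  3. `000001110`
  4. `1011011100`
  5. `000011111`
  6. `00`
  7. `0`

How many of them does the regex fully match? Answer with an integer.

1 → match
2 → no match
3 → match
4 → no match
5 → match
6 → no match
7 → match
Total matched: 4

4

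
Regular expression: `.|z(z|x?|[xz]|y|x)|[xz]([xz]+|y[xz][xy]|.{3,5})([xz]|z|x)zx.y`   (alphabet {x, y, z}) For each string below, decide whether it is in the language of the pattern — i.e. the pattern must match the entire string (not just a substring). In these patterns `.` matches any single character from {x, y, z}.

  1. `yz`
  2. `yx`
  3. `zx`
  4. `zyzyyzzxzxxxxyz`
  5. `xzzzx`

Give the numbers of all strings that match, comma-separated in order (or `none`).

3

1. `yz` → no match
2. `yx` → no match
3. `zx` → match
4 → no match
5. `xzzzx` → no match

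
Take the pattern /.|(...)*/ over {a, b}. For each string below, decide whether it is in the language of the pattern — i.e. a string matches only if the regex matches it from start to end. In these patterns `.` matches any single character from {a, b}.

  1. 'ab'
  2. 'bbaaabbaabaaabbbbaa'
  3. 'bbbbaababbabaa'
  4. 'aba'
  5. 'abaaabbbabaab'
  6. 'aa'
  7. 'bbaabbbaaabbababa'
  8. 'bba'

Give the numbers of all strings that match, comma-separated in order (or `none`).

4, 8

1. 'ab' → no match
2 → no match
3 → no match
4. 'aba' → match
5 → no match
6. 'aa' → no match
7 → no match
8. 'bba' → match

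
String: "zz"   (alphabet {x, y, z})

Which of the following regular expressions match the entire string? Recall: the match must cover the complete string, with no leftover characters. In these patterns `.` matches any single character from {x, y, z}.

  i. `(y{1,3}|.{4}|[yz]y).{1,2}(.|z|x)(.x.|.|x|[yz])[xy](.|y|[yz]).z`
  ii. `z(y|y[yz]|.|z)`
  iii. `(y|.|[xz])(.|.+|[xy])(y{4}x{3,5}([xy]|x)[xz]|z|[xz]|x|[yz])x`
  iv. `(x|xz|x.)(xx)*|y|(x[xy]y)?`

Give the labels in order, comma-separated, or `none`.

i → no match
ii → match
iii → no match — must end with "x"
iv → no match

ii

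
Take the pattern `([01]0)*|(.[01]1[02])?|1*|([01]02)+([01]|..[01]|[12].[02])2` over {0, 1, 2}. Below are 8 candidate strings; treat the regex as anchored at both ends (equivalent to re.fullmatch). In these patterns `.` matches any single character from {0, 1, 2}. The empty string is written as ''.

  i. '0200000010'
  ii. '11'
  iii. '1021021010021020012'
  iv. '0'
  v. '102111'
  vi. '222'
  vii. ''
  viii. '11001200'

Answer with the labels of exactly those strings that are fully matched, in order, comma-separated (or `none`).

i. '0200000010' → no match
ii. '11' → match
iii → no match
iv. '0' → no match
v. '102111' → no match
vi. '222' → no match
vii. '' → match
viii. '11001200' → no match

ii, vii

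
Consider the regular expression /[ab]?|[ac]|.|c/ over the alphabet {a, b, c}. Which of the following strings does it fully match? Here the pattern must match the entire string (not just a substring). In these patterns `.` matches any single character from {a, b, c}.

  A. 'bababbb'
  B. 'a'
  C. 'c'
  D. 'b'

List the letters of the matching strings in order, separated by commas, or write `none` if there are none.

B, C, D

A. 'bababbb' → no match
B. 'a' → match
C. 'c' → match
D. 'b' → match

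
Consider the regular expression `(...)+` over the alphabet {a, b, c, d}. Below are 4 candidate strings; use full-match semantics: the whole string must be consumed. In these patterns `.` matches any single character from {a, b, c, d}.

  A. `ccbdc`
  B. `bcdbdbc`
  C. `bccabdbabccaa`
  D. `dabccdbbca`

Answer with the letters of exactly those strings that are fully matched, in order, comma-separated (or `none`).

A → no match
B → no match
C → no match
D → no match

none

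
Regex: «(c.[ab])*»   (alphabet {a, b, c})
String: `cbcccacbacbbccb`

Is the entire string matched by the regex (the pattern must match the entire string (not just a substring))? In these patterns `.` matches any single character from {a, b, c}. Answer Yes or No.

No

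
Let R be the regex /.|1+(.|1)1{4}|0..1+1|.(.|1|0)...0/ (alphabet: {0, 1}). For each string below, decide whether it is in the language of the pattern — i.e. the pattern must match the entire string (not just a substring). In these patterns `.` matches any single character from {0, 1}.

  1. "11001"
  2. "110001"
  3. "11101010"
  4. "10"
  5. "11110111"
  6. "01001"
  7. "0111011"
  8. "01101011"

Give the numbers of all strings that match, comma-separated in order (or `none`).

1 → no match
2 → no match
3 → no match
4 → no match
5 → no match
6 → no match
7 → no match
8 → no match

none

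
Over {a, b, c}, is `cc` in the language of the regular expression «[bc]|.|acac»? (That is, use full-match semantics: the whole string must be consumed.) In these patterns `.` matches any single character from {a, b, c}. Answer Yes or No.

No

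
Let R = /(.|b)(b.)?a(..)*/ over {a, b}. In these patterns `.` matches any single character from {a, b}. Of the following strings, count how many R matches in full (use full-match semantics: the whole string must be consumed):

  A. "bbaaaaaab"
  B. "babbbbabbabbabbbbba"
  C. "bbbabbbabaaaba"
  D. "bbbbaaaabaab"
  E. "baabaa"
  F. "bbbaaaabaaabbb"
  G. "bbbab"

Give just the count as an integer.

A → no match
B → no match
C → match
D → no match
E → match
F → match
G → no match
Total matched: 3

3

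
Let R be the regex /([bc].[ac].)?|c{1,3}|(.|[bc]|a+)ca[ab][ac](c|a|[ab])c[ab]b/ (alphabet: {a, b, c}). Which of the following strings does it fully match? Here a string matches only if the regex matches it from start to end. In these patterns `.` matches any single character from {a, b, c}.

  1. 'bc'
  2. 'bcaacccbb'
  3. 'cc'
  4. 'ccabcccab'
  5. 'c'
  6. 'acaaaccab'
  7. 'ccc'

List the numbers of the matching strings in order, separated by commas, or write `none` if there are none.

2, 3, 4, 5, 6, 7

1 → no match
2 → match
3 → match
4 → match
5 → match
6 → match
7 → match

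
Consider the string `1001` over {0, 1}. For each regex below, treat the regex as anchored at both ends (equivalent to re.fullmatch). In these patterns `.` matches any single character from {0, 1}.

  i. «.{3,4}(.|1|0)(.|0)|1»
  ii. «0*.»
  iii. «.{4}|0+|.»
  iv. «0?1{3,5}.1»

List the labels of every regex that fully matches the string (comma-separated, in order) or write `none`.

i → no match
ii → no match
iii → match
iv → no match

iii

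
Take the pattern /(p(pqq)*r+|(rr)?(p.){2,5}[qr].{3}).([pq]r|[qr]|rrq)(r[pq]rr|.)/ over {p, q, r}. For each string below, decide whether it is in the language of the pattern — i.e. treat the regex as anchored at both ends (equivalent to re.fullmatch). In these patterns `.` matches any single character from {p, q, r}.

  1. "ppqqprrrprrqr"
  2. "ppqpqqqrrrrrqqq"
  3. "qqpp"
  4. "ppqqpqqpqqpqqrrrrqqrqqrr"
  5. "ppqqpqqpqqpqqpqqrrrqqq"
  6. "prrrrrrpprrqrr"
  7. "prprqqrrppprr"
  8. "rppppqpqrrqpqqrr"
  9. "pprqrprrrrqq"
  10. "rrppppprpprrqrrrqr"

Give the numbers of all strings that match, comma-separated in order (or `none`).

5, 6

1 → no match
2 → no match
3 → no match
4 → no match
5 → match
6 → match
7 → no match
8 → no match
9 → no match
10 → no match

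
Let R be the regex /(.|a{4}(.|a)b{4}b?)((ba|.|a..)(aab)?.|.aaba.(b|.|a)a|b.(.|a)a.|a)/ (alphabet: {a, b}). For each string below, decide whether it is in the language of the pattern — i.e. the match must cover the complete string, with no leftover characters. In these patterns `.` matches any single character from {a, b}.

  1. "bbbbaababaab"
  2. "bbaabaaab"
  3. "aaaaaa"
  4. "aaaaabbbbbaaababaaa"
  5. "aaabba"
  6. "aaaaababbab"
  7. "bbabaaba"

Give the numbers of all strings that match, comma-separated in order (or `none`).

none

1 → no match
2 → no match
3 → no match
4 → no match
5 → no match
6 → no match
7 → no match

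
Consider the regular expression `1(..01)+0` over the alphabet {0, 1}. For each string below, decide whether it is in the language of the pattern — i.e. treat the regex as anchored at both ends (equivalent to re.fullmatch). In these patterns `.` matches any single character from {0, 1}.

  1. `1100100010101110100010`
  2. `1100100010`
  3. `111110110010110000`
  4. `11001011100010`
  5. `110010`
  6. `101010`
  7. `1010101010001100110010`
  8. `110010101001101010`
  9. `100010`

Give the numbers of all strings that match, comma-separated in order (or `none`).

1 → match
2 → match
3 → no match — must end with `010`
4 → no match
5 → match
6 → match
7 → match
8 → no match
9 → match

1, 2, 5, 6, 7, 9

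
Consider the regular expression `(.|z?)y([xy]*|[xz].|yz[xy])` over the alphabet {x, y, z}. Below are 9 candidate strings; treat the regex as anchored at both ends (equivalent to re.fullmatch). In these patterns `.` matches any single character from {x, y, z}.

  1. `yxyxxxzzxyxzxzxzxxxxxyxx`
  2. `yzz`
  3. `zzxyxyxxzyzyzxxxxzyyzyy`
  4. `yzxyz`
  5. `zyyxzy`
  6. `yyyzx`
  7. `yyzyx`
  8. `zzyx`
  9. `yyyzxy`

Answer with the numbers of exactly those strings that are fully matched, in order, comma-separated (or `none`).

2, 6

1 → no match
2 → match
3 → no match
4 → no match
5 → no match
6 → match
7 → no match
8 → no match
9 → no match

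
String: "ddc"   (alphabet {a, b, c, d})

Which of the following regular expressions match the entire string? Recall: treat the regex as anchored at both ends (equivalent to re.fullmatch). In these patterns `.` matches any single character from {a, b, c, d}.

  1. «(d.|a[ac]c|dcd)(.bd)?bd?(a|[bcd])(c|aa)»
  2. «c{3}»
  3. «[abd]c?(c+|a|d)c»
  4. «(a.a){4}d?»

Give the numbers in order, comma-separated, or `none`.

3

1 → no match
2 → no match — must start with "c"
3 → match
4 → no match — must start with "a"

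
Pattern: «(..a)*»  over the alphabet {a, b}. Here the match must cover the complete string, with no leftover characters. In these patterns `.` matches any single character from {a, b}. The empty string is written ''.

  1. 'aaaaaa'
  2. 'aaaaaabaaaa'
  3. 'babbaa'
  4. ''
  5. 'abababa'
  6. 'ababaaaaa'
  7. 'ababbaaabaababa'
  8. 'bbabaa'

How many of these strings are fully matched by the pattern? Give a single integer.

4

1 → match
2 → no match
3 → no match
4 → match
5 → no match
6 → match
7 → no match
8 → match
Total matched: 4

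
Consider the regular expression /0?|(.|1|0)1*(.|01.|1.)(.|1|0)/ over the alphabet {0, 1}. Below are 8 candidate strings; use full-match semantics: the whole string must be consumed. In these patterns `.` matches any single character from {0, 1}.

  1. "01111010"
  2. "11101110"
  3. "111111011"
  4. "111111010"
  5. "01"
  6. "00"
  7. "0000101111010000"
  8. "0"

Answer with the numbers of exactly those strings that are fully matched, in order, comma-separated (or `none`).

8

1 → no match
2 → no match
3 → no match
4 → no match
5 → no match
6 → no match
7 → no match
8 → match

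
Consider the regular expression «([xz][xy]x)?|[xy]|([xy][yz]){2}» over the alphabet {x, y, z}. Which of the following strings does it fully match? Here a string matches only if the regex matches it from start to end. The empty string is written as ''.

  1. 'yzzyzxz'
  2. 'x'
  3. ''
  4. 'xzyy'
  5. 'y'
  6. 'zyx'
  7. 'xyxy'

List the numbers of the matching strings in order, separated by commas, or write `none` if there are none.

1 → no match
2 → match
3 → match
4 → match
5 → match
6 → match
7 → match

2, 3, 4, 5, 6, 7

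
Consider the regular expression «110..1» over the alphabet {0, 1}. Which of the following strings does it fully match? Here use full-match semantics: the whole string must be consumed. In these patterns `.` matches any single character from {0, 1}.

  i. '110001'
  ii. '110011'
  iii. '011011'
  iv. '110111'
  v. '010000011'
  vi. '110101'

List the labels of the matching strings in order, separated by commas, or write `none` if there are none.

i → match
ii → match
iii → no match — must start with '110'
iv → match
v → no match — must start with '110'
vi → match

i, ii, iv, vi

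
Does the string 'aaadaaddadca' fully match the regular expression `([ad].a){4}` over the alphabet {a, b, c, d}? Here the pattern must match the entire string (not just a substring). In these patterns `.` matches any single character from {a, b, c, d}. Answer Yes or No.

Yes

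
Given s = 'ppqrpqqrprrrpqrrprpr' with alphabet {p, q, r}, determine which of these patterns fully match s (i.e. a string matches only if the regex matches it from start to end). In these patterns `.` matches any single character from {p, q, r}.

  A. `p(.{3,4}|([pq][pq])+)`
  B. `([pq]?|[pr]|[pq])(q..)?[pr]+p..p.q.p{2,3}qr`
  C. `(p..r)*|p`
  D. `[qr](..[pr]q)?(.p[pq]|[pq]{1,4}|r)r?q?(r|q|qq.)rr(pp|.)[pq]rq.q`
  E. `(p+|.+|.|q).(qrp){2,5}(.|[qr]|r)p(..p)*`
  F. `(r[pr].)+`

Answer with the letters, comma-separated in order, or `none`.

A → no match
B → no match — must end with 'pqr'
C → match
D → no match — must end with 'q'
E → no match
F → no match — must start with 'r'

C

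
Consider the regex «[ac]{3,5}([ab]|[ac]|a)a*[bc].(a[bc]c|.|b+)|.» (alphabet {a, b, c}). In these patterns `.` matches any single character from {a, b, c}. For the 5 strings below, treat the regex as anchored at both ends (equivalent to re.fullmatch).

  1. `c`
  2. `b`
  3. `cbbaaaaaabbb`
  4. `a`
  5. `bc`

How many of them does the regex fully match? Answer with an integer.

3

1 → match
2 → match
3 → no match
4 → match
5 → no match
Total matched: 3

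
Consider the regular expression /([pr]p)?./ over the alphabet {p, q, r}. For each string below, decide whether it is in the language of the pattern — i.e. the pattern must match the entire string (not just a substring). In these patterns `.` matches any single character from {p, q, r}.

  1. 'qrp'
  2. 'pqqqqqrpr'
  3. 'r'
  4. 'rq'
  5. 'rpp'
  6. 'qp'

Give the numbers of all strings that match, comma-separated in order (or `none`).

3, 5

1 → no match
2 → no match
3 → match
4 → no match
5 → match
6 → no match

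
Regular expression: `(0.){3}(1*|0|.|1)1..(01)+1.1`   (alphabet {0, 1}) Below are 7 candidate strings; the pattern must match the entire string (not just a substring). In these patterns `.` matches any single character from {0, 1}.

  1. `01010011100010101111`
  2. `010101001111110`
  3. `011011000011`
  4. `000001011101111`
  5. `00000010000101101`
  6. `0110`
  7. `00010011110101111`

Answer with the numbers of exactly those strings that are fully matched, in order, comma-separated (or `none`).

1, 4, 7

1 → match
2 → no match — must end with `1`
3 → no match
4 → match
5 → no match
6 → no match — must end with `1`
7 → match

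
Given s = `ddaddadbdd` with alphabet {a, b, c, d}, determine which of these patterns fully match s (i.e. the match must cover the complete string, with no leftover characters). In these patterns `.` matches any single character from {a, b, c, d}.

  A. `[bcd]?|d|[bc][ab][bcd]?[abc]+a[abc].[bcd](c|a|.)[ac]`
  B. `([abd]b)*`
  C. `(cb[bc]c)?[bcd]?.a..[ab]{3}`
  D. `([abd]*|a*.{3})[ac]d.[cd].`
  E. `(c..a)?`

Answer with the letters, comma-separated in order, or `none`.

A → no match
B → no match
C → no match
D → match
E → no match

D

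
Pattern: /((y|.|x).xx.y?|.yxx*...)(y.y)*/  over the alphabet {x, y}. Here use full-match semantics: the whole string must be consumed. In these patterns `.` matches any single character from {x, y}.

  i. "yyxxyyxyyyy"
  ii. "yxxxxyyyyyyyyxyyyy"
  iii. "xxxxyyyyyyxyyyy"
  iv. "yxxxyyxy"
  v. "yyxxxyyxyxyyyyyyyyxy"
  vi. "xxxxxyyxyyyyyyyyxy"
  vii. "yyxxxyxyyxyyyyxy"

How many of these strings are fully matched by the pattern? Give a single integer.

i → match
ii → match
iii → match
iv → match
v → match
vi → match
vii → no match
Total matched: 6

6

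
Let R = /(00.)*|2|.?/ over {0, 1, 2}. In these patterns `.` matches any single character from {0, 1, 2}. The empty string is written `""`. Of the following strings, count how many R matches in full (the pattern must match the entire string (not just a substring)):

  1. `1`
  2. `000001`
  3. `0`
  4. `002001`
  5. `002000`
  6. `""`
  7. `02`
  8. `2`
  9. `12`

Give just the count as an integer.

1. `1` → match
2. `000001` → match
3. `0` → match
4. `002001` → match
5. `002000` → match
6. `""` → match
7. `02` → no match
8. `2` → match
9. `12` → no match
Total matched: 7

7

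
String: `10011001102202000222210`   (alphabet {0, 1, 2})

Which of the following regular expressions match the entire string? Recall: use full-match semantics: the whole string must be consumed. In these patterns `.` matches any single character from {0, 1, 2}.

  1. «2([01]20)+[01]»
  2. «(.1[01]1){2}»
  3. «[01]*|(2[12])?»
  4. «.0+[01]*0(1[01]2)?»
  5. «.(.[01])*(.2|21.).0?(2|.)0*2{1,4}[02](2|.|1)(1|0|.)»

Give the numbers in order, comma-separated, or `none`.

5

1 → no match — must start with `2`
2 → no match — must end with `1`
3 → no match
4 → no match
5 → match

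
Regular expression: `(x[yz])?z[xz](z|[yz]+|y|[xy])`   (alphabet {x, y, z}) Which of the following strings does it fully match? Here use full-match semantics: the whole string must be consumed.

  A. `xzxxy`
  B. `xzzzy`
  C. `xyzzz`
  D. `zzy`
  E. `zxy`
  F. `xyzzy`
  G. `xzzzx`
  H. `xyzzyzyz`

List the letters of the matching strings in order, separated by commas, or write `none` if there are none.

A. `xzxxy` → no match
B. `xzzzy` → match
C. `xyzzz` → match
D. `zzy` → match
E. `zxy` → match
F. `xyzzy` → match
G. `xzzzx` → match
H. `xyzzyzyz` → match

B, C, D, E, F, G, H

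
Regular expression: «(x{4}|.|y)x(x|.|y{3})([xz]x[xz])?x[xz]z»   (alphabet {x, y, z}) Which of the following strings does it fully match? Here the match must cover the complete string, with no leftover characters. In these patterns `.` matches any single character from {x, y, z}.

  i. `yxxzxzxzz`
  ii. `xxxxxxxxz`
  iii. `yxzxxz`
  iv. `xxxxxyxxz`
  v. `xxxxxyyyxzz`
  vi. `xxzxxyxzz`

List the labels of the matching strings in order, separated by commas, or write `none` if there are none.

i. `yxxzxzxzz` → match
ii. `xxxxxxxxz` → match
iii. `yxzxxz` → match
iv. `xxxxxyxxz` → match
v. `xxxxxyyyxzz` → match
vi. `xxzxxyxzz` → no match

i, ii, iii, iv, v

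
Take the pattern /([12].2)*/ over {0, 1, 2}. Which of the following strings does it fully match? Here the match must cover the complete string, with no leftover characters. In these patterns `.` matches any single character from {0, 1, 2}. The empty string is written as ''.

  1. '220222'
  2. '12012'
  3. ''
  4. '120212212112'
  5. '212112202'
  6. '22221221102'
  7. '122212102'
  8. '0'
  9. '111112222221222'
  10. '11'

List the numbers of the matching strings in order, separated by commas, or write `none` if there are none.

1. '220222' → no match
2. '12012' → no match
3. '' → match
4. '120212212112' → no match
5. '212112202' → match
6. '22221221102' → no match
7. '122212102' → match
8. '0' → no match
9 → no match
10. '11' → no match

3, 5, 7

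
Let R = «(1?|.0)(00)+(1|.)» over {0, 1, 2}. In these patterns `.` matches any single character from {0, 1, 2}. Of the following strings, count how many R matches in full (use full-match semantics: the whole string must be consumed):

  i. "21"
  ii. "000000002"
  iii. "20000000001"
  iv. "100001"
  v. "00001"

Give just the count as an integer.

i → no match
ii → match
iii → match
iv → match
v → match
Total matched: 4

4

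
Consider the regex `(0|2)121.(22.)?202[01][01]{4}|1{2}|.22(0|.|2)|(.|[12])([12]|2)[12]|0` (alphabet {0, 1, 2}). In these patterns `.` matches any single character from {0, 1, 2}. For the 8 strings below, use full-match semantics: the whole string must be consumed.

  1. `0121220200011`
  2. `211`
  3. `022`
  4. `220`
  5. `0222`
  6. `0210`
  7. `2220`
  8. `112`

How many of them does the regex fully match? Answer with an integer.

1 → match
2 → match
3 → match
4 → no match
5 → match
6 → no match
7 → match
8 → match
Total matched: 6

6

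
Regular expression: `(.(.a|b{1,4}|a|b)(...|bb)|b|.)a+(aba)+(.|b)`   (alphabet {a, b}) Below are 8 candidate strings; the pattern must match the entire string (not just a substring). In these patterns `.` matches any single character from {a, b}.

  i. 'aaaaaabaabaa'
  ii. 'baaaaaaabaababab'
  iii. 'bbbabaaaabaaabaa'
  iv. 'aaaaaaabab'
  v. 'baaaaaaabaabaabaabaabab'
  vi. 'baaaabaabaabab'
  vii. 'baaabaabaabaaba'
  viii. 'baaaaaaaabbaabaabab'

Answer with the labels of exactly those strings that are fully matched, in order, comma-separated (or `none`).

i. 'aaaaaabaabaa' → match
ii → no match
iii → no match
iv. 'aaaaaaabab' → match
v → match
vi → match
vii → no match
viii → no match

i, iv, v, vi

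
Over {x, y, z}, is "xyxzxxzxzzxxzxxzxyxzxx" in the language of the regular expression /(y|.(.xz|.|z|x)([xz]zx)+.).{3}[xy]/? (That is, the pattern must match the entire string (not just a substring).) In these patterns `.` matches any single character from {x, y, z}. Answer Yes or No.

Yes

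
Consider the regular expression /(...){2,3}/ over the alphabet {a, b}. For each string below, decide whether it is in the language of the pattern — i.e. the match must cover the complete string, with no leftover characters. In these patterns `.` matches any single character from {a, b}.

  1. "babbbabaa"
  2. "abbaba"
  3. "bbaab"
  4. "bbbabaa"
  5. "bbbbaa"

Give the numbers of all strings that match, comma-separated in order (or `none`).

1, 2, 5

1 → match
2 → match
3 → no match
4 → no match
5 → match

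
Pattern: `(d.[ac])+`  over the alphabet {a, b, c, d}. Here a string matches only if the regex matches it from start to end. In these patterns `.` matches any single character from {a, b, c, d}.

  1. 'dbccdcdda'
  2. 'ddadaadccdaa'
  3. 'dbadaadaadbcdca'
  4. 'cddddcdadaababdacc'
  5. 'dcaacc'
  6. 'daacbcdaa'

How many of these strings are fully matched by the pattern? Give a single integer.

2

1 → no match
2 → match
3 → match
4 → no match — must start with 'd'
5 → no match
6 → no match
Total matched: 2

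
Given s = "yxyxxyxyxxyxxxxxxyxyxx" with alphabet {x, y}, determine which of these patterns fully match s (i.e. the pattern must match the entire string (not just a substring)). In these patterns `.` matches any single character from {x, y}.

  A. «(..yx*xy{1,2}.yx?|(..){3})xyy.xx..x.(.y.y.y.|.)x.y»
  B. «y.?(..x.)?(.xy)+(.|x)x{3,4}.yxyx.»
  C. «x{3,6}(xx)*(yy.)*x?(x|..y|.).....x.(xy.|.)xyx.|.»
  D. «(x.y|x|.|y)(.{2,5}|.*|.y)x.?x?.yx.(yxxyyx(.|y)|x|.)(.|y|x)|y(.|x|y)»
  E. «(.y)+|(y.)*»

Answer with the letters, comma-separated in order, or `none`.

B, D

A → no match — must end with "y"
B → match
C → no match
D → match
E → no match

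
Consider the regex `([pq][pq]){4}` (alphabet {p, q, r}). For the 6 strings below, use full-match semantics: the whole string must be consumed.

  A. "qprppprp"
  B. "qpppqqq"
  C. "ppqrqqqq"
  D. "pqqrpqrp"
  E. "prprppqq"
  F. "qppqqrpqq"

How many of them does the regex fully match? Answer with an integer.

A → no match
B → no match
C → no match
D → no match
E → no match
F → no match
Total matched: 0

0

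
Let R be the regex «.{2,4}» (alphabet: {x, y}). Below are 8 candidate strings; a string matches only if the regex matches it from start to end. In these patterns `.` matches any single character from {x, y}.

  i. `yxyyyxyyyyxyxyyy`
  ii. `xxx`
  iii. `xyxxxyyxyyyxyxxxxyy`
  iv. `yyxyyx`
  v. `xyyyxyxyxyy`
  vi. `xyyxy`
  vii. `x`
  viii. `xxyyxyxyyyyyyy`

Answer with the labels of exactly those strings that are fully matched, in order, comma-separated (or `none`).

i → no match
ii → match
iii → no match
iv → no match
v → no match
vi → no match
vii → no match
viii → no match

ii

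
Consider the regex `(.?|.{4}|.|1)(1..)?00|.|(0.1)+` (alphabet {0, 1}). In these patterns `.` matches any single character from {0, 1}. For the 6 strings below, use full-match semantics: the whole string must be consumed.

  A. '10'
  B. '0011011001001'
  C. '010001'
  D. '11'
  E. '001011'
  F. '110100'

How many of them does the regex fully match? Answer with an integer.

2

A. '10' → no match
B → no match
C. '010001' → no match
D. '11' → no match
E. '001011' → match
F. '110100' → match
Total matched: 2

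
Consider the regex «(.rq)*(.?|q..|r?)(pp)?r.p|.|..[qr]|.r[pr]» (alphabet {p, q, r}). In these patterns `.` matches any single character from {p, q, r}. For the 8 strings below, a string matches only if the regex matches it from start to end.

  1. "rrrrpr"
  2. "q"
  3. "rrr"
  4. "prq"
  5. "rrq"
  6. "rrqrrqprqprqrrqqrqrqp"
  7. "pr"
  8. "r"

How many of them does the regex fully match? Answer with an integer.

6

1 → no match
2 → match
3 → match
4 → match
5 → match
6 → match
7 → no match
8 → match
Total matched: 6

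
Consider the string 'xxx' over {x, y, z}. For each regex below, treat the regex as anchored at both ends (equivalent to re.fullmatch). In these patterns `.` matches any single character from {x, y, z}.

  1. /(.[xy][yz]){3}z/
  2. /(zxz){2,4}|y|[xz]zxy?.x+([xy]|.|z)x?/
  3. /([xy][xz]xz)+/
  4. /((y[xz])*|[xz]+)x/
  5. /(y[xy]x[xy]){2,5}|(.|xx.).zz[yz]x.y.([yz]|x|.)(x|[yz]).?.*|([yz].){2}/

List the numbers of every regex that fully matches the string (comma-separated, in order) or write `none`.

4

1 → no match — must end with 'z'
2 → no match
3 → no match — must end with 'xz'
4 → match
5 → no match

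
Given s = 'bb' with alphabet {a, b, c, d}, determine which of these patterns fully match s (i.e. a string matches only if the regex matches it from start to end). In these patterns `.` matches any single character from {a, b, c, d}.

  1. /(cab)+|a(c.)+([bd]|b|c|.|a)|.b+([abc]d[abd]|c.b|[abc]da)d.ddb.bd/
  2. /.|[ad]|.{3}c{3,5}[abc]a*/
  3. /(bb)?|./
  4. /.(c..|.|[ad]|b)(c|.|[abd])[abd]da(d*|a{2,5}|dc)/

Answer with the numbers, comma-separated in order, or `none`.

3

1 → no match
2 → no match
3 → match
4 → no match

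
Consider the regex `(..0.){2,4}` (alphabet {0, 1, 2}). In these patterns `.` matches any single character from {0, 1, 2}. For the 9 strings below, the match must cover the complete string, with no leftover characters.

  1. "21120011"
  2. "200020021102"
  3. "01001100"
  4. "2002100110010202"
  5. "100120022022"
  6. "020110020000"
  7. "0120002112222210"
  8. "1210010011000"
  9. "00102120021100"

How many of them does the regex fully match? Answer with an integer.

4

1. "21120011" → no match
2. "200020021102" → match
3. "01001100" → match
4 → match
5. "100120022022" → no match
6. "020110020000" → match
7 → no match
8 → no match
9 → no match
Total matched: 4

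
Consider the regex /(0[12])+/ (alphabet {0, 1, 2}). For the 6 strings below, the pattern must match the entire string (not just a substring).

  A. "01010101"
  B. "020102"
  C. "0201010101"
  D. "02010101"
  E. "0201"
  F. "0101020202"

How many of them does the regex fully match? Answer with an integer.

A → match
B → match
C → match
D → match
E → match
F → match
Total matched: 6

6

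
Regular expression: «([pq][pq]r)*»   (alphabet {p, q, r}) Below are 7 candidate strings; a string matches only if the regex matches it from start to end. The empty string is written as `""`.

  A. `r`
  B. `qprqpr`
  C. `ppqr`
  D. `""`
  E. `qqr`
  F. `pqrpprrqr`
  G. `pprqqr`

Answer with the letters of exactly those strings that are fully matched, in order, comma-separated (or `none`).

A. `r` → no match
B. `qprqpr` → match
C. `ppqr` → no match
D. `""` → match
E. `qqr` → match
F. `pqrpprrqr` → no match
G. `pprqqr` → match

B, D, E, G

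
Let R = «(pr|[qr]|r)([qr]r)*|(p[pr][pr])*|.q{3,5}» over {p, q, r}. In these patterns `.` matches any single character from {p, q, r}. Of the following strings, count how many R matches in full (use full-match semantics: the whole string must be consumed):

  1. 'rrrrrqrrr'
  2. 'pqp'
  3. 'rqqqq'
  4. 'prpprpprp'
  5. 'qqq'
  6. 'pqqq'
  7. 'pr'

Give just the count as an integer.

1 → match
2 → no match
3 → match
4 → match
5 → no match
6 → match
7 → match
Total matched: 5

5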